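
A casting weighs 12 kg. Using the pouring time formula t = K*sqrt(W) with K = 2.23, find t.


Formula: t = K * sqrt(W)
sqrt(W) = sqrt(12) = 3.46410
t = 2.23 * 3.46410 = 7.7249 s


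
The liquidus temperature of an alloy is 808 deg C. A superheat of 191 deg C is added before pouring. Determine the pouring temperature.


Formula: T_pour = T_melt + Superheat
T_pour = 808 + 191 = 999 deg C

Answer: 999 deg C


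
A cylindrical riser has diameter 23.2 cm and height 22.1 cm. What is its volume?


Formula: V = pi * (D/2)^2 * H  (cylinder volume)
Radius = D/2 = 23.2/2 = 11.6 cm
V = pi * 11.6^2 * 22.1 = 9342.3928 cm^3

Answer: 9342.3928 cm^3


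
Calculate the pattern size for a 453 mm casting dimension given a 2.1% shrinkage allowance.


Formula: L_pattern = L_casting * (1 + shrinkage_rate/100)
Shrinkage factor = 1 + 2.1/100 = 1.021
L_pattern = 453 mm * 1.021 = 462.5130 mm


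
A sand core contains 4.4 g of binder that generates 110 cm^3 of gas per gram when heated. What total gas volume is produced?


Formula: V_gas = W_binder * gas_evolution_rate
V = 4.4 g * 110 cm^3/g = 484.0000 cm^3

Answer: 484.0000 cm^3


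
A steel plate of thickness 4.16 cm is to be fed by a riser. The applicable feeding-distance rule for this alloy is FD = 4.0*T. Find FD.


Formula: FD = 4.0 * T  (riser feeding-distance rule)
FD = 4.0 * 4.16 cm = 16.6400 cm

Answer: 16.6400 cm


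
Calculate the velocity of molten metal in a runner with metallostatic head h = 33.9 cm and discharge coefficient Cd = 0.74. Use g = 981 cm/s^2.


Formula: v = Cd * sqrt(2 * g * h)  (Torricelli with discharge coefficient)
2*g*h = 2 * 981 * 33.9 = 66511.8 cm^2/s^2
sqrt(66511.8) = 257.89882 cm/s
v = 0.74 * 257.89882 = 190.8451 cm/s

190.8451 cm/s


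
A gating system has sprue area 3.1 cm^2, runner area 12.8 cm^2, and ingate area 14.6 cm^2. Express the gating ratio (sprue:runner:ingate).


Sprue:Runner:Ingate = 1 : 12.8/3.1 : 14.6/3.1 = 1:4.13:4.71

Answer: 1:4.13:4.71


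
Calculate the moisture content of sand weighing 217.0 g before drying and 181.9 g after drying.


Formula: MC = (W_wet - W_dry) / W_wet * 100
Water mass = 217.0 - 181.9 = 35.1 g
MC = 35.1 / 217.0 * 100 = 16.1751%

Final answer: 16.1751%


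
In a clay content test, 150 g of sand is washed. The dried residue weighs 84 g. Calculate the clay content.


Formula: Clay% = (W_total - W_washed) / W_total * 100
Clay mass = 150 - 84 = 66 g
Clay% = 66 / 150 * 100 = 44.0000%

Answer: 44.0000%


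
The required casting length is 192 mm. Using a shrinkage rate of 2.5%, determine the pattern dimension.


Formula: L_pattern = L_casting * (1 + shrinkage_rate/100)
Shrinkage factor = 1 + 2.5/100 = 1.025
L_pattern = 192 mm * 1.025 = 196.8000 mm

196.8000 mm


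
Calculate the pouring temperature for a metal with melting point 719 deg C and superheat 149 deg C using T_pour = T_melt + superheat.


Formula: T_pour = T_melt + Superheat
T_pour = 719 + 149 = 868 deg C

868 deg C


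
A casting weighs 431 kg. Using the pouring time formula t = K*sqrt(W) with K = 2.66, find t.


Formula: t = K * sqrt(W)
sqrt(W) = sqrt(431) = 20.76054
t = 2.66 * 20.76054 = 55.2230 s

55.2230 s


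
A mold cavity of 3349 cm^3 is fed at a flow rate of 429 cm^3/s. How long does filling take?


Formula: t_fill = V_mold / Q_flow
t = 3349 cm^3 / 429 cm^3/s = 7.8065 s


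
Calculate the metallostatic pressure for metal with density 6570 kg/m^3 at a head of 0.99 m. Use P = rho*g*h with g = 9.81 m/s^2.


Formula: P = rho * g * h
rho * g = 6570 * 9.81 = 64451.7 N/m^3
P = 64451.7 * 0.99 = 63807.1830 Pa

63807.1830 Pa


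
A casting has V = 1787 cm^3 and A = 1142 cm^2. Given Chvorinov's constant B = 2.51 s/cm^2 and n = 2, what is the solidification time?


Formula: t_s = B * (V/A)^n  (Chvorinov's rule, n=2)
Modulus M = V/A = 1787/1142 = 1.564799 cm
M^2 = 1.564799^2 = 2.448596 cm^2
t_s = 2.51 * 2.448596 = 6.1460 s


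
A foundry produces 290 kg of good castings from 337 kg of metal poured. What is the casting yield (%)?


Formula: Casting Yield = (W_good / W_total) * 100
Yield = (290 kg / 337 kg) * 100 = 86.0534%

86.0534%


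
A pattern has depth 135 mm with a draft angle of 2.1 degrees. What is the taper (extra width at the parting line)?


Formula: taper = depth * tan(draft_angle)
tan(2.1 deg) = 0.0366683
taper = 135 mm * 0.0366683 = 4.9502 mm

4.9502 mm


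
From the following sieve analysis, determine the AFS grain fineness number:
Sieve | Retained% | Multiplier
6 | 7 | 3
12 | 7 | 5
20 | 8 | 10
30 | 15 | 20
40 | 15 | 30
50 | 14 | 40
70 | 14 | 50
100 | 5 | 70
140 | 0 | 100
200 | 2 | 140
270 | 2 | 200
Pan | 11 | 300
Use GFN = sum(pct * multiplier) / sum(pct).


Formula: GFN = sum(pct * multiplier) / sum(pct)
sum(pct * multiplier) = 6476
sum(pct) = 100
GFN = 6476 / 100 = 64.76

64.76


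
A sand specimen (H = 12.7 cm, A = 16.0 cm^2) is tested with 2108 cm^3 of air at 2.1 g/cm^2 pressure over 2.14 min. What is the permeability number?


Formula: Permeability Number P = (V * H) / (p * A * t)
Numerator: V * H = 2108 * 12.7 = 26771.6
Denominator: p * A * t = 2.1 * 16.0 * 2.14 = 71.904
P = 26771.6 / 71.904 = 372.3242

Answer: 372.3242


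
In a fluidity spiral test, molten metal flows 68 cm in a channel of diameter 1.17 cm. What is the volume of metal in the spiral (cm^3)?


Formula: V = pi * (d/2)^2 * L  (cylinder volume)
Radius = 1.17/2 = 0.585 cm
V = pi * 0.585^2 * 68 = 73.1089 cm^3


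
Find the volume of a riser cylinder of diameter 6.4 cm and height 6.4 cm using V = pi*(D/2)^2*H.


Formula: V = pi * (D/2)^2 * H  (cylinder volume)
Radius = D/2 = 6.4/2 = 3.2 cm
V = pi * 3.2^2 * 6.4 = 205.8874 cm^3


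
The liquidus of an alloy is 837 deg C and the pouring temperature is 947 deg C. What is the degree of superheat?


Formula: Superheat = T_pour - T_melt
Superheat = 947 - 837 = 110 deg C

110 deg C


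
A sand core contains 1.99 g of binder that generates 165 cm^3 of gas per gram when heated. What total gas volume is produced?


Formula: V_gas = W_binder * gas_evolution_rate
V = 1.99 g * 165 cm^3/g = 328.3500 cm^3

328.3500 cm^3


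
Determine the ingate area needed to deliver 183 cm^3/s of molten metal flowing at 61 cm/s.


Formula: A_ingate = Q / v  (continuity equation)
A = 183 cm^3/s / 61 cm/s = 3.0000 cm^2

Answer: 3.0000 cm^2


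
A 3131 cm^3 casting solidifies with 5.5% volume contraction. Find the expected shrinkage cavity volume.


Formula: V_shrink = V_casting * shrinkage_pct / 100
V_shrink = 3131 cm^3 * 5.5 / 100 = 172.2050 cm^3

Answer: 172.2050 cm^3


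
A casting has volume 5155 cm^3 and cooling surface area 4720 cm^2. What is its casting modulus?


Formula: Casting Modulus M = V / A
M = 5155 cm^3 / 4720 cm^2 = 1.0922 cm

Final answer: 1.0922 cm


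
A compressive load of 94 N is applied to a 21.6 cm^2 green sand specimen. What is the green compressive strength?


Formula: Compressive Strength = Force / Area
Strength = 94 N / 21.6 cm^2 = 4.3519 N/cm^2

4.3519 N/cm^2


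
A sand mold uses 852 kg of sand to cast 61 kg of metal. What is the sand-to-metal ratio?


Formula: Sand-to-Metal Ratio = W_sand / W_metal
Ratio = 852 kg / 61 kg = 13.9672


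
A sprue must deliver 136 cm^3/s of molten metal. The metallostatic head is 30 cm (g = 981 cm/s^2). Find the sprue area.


Formula: v = sqrt(2*g*h), A = Q/v
Velocity: v = sqrt(2 * 981 * 30) = sqrt(58860) = 242.6108 cm/s
Sprue area: A = Q / v = 136 / 242.6108 = 0.5606 cm^2


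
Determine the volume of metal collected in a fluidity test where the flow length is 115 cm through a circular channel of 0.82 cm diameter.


Formula: V = pi * (d/2)^2 * L  (cylinder volume)
Radius = 0.82/2 = 0.41 cm
V = pi * 0.41^2 * 115 = 60.7317 cm^3

Final answer: 60.7317 cm^3


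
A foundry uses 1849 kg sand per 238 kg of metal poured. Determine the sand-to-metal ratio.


Formula: Sand-to-Metal Ratio = W_sand / W_metal
Ratio = 1849 kg / 238 kg = 7.7689

Final answer: 7.7689


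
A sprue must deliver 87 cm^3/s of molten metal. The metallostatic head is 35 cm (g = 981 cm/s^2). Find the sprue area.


Formula: v = sqrt(2*g*h), A = Q/v
Velocity: v = sqrt(2 * 981 * 35) = sqrt(68670) = 262.0496 cm/s
Sprue area: A = Q / v = 87 / 262.0496 = 0.3320 cm^2

Final answer: 0.3320 cm^2


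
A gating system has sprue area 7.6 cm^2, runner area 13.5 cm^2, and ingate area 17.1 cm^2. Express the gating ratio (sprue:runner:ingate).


Sprue:Runner:Ingate = 1 : 13.5/7.6 : 17.1/7.6 = 1:1.78:2.25

Answer: 1:1.78:2.25


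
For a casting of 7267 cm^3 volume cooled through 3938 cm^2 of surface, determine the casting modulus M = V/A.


Formula: Casting Modulus M = V / A
M = 7267 cm^3 / 3938 cm^2 = 1.8454 cm

Final answer: 1.8454 cm


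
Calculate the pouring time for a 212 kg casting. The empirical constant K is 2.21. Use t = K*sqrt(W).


Formula: t = K * sqrt(W)
sqrt(W) = sqrt(212) = 14.56022
t = 2.21 * 14.56022 = 32.1781 s

32.1781 s


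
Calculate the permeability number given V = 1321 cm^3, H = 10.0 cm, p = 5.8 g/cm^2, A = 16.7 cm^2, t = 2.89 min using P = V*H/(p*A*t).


Formula: Permeability Number P = (V * H) / (p * A * t)
Numerator: V * H = 1321 * 10.0 = 13210.0
Denominator: p * A * t = 5.8 * 16.7 * 2.89 = 279.9254
P = 13210.0 / 279.9254 = 47.1911

47.1911


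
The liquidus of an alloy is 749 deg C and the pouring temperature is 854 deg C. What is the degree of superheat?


Formula: Superheat = T_pour - T_melt
Superheat = 854 - 749 = 105 deg C

105 deg C


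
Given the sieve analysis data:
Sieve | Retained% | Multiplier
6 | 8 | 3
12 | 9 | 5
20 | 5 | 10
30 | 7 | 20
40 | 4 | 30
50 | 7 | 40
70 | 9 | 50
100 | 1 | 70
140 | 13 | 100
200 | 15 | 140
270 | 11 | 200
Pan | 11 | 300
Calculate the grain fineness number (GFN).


Formula: GFN = sum(pct * multiplier) / sum(pct)
sum(pct * multiplier) = 10079
sum(pct) = 100
GFN = 10079 / 100 = 100.79

Final answer: 100.79


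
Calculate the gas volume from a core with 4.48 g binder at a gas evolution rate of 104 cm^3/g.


Formula: V_gas = W_binder * gas_evolution_rate
V = 4.48 g * 104 cm^3/g = 465.9200 cm^3

Final answer: 465.9200 cm^3


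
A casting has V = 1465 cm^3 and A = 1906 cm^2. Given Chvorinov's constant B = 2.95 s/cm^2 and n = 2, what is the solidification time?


Formula: t_s = B * (V/A)^n  (Chvorinov's rule, n=2)
Modulus M = V/A = 1465/1906 = 0.768625 cm
M^2 = 0.768625^2 = 0.590784 cm^2
t_s = 2.95 * 0.590784 = 1.7428 s


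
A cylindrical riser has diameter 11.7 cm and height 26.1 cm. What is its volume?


Formula: V = pi * (D/2)^2 * H  (cylinder volume)
Radius = D/2 = 11.7/2 = 5.85 cm
V = pi * 5.85^2 * 26.1 = 2806.0933 cm^3

2806.0933 cm^3


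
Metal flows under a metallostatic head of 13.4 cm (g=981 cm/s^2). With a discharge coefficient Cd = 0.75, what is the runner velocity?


Formula: v = Cd * sqrt(2 * g * h)  (Torricelli with discharge coefficient)
2*g*h = 2 * 981 * 13.4 = 26290.8 cm^2/s^2
sqrt(26290.8) = 162.14438 cm/s
v = 0.75 * 162.14438 = 121.6083 cm/s


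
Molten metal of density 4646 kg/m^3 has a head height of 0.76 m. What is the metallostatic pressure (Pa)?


Formula: P = rho * g * h
rho * g = 4646 * 9.81 = 45577.26 N/m^3
P = 45577.26 * 0.76 = 34638.7176 Pa

Final answer: 34638.7176 Pa


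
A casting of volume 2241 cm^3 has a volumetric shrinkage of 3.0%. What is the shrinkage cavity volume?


Formula: V_shrink = V_casting * shrinkage_pct / 100
V_shrink = 2241 cm^3 * 3.0 / 100 = 67.2300 cm^3

Final answer: 67.2300 cm^3


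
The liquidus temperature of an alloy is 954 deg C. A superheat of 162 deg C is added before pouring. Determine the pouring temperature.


Formula: T_pour = T_melt + Superheat
T_pour = 954 + 162 = 1116 deg C


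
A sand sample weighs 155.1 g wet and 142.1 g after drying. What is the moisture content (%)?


Formula: MC = (W_wet - W_dry) / W_wet * 100
Water mass = 155.1 - 142.1 = 13.0 g
MC = 13.0 / 155.1 * 100 = 8.3817%

8.3817%


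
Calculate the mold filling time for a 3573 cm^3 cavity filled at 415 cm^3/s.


Formula: t_fill = V_mold / Q_flow
t = 3573 cm^3 / 415 cm^3/s = 8.6096 s

8.6096 s


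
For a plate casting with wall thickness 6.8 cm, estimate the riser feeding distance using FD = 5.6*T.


Formula: FD = 5.6 * T  (riser feeding-distance rule)
FD = 5.6 * 6.8 cm = 38.0800 cm


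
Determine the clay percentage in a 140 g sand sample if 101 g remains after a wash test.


Formula: Clay% = (W_total - W_washed) / W_total * 100
Clay mass = 140 - 101 = 39 g
Clay% = 39 / 140 * 100 = 27.8571%

Answer: 27.8571%


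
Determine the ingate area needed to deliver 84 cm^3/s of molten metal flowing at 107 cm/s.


Formula: A_ingate = Q / v  (continuity equation)
A = 84 cm^3/s / 107 cm/s = 0.7850 cm^2

0.7850 cm^2


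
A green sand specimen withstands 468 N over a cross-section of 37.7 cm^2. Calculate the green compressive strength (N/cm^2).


Formula: Compressive Strength = Force / Area
Strength = 468 N / 37.7 cm^2 = 12.4138 N/cm^2

Answer: 12.4138 N/cm^2


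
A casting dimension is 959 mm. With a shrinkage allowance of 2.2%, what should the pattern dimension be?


Formula: L_pattern = L_casting * (1 + shrinkage_rate/100)
Shrinkage factor = 1 + 2.2/100 = 1.022
L_pattern = 959 mm * 1.022 = 980.0980 mm

Answer: 980.0980 mm


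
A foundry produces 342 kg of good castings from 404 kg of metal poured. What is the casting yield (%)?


Formula: Casting Yield = (W_good / W_total) * 100
Yield = (342 kg / 404 kg) * 100 = 84.6535%

Final answer: 84.6535%


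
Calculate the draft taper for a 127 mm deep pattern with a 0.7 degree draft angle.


Formula: taper = depth * tan(draft_angle)
tan(0.7 deg) = 0.0122179
taper = 127 mm * 0.0122179 = 1.5517 mm

Answer: 1.5517 mm


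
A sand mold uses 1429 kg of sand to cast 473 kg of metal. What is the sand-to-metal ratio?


Formula: Sand-to-Metal Ratio = W_sand / W_metal
Ratio = 1429 kg / 473 kg = 3.0211

3.0211


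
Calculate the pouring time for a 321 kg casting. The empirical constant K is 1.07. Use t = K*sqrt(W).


Formula: t = K * sqrt(W)
sqrt(W) = sqrt(321) = 17.91647
t = 1.07 * 17.91647 = 19.1706 s

Final answer: 19.1706 s


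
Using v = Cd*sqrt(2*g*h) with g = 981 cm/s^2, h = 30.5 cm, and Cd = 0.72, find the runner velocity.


Formula: v = Cd * sqrt(2 * g * h)  (Torricelli with discharge coefficient)
2*g*h = 2 * 981 * 30.5 = 59841.0 cm^2/s^2
sqrt(59841.0) = 244.62420 cm/s
v = 0.72 * 244.62420 = 176.1294 cm/s

Answer: 176.1294 cm/s


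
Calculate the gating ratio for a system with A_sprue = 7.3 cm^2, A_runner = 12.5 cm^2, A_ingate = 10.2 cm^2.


Sprue:Runner:Ingate = 1 : 12.5/7.3 : 10.2/7.3 = 1:1.71:1.40

Final answer: 1:1.71:1.40


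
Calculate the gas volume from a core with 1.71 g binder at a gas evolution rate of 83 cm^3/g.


Formula: V_gas = W_binder * gas_evolution_rate
V = 1.71 g * 83 cm^3/g = 141.9300 cm^3


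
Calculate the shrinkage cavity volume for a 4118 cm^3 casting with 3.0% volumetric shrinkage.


Formula: V_shrink = V_casting * shrinkage_pct / 100
V_shrink = 4118 cm^3 * 3.0 / 100 = 123.5400 cm^3


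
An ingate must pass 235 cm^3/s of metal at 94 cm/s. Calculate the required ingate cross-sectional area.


Formula: A_ingate = Q / v  (continuity equation)
A = 235 cm^3/s / 94 cm/s = 2.5000 cm^2


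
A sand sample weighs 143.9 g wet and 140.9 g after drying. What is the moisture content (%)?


Formula: MC = (W_wet - W_dry) / W_wet * 100
Water mass = 143.9 - 140.9 = 3.0 g
MC = 3.0 / 143.9 * 100 = 2.0848%

2.0848%


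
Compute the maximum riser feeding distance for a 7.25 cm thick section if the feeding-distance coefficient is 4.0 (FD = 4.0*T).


Formula: FD = 4.0 * T  (riser feeding-distance rule)
FD = 4.0 * 7.25 cm = 29.0000 cm


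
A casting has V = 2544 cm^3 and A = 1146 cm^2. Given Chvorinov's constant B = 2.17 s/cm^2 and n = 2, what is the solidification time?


Formula: t_s = B * (V/A)^n  (Chvorinov's rule, n=2)
Modulus M = V/A = 2544/1146 = 2.219895 cm
M^2 = 2.219895^2 = 4.927934 cm^2
t_s = 2.17 * 4.927934 = 10.6936 s

Final answer: 10.6936 s


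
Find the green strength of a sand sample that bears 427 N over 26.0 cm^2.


Formula: Compressive Strength = Force / Area
Strength = 427 N / 26.0 cm^2 = 16.4231 N/cm^2

Final answer: 16.4231 N/cm^2


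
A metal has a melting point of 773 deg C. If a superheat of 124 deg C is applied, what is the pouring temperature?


Formula: T_pour = T_melt + Superheat
T_pour = 773 + 124 = 897 deg C

Final answer: 897 deg C


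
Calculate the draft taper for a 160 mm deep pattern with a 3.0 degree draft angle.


Formula: taper = depth * tan(draft_angle)
tan(3.0 deg) = 0.0524078
taper = 160 mm * 0.0524078 = 8.3852 mm

Answer: 8.3852 mm


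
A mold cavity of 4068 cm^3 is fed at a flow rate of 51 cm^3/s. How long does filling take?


Formula: t_fill = V_mold / Q_flow
t = 4068 cm^3 / 51 cm^3/s = 79.7647 s

Answer: 79.7647 s


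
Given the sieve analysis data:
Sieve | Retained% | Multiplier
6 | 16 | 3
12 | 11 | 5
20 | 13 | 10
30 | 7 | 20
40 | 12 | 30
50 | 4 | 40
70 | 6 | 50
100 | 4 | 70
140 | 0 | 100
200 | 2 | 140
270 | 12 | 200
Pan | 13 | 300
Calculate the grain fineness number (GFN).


Formula: GFN = sum(pct * multiplier) / sum(pct)
sum(pct * multiplier) = 8053
sum(pct) = 100
GFN = 8053 / 100 = 80.53

80.53


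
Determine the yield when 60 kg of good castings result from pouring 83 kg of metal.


Formula: Casting Yield = (W_good / W_total) * 100
Yield = (60 kg / 83 kg) * 100 = 72.2892%

Final answer: 72.2892%


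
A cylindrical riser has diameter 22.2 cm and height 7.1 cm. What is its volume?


Formula: V = pi * (D/2)^2 * H  (cylinder volume)
Radius = D/2 = 22.2/2 = 11.1 cm
V = pi * 11.1^2 * 7.1 = 2748.2370 cm^3

2748.2370 cm^3


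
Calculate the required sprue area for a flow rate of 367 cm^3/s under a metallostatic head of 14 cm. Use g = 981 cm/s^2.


Formula: v = sqrt(2*g*h), A = Q/v
Velocity: v = sqrt(2 * 981 * 14) = sqrt(27468) = 165.7347 cm/s
Sprue area: A = Q / v = 367 / 165.7347 = 2.2144 cm^2

2.2144 cm^2


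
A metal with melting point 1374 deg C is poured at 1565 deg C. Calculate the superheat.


Formula: Superheat = T_pour - T_melt
Superheat = 1565 - 1374 = 191 deg C


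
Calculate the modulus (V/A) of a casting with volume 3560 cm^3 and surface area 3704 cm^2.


Formula: Casting Modulus M = V / A
M = 3560 cm^3 / 3704 cm^2 = 0.9611 cm

Final answer: 0.9611 cm


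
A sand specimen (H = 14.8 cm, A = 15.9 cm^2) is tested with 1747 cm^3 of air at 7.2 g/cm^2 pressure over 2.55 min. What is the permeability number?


Formula: Permeability Number P = (V * H) / (p * A * t)
Numerator: V * H = 1747 * 14.8 = 25855.6
Denominator: p * A * t = 7.2 * 15.9 * 2.55 = 291.924
P = 25855.6 / 291.924 = 88.5696

88.5696


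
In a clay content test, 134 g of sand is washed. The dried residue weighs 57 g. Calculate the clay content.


Formula: Clay% = (W_total - W_washed) / W_total * 100
Clay mass = 134 - 57 = 77 g
Clay% = 77 / 134 * 100 = 57.4627%


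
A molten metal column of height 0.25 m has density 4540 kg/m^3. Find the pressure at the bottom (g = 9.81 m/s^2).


Formula: P = rho * g * h
rho * g = 4540 * 9.81 = 44537.4 N/m^3
P = 44537.4 * 0.25 = 11134.3500 Pa


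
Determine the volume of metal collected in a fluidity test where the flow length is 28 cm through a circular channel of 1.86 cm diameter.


Formula: V = pi * (d/2)^2 * L  (cylinder volume)
Radius = 1.86/2 = 0.93 cm
V = pi * 0.93^2 * 28 = 76.0806 cm^3

Final answer: 76.0806 cm^3


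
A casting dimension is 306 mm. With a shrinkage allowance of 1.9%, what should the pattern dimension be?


Formula: L_pattern = L_casting * (1 + shrinkage_rate/100)
Shrinkage factor = 1 + 1.9/100 = 1.019
L_pattern = 306 mm * 1.019 = 311.8140 mm

Answer: 311.8140 mm


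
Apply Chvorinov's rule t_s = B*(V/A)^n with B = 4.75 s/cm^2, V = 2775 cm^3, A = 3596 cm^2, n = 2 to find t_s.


Formula: t_s = B * (V/A)^n  (Chvorinov's rule, n=2)
Modulus M = V/A = 2775/3596 = 0.771691 cm
M^2 = 0.771691^2 = 0.595507 cm^2
t_s = 4.75 * 0.595507 = 2.8287 s

Answer: 2.8287 s


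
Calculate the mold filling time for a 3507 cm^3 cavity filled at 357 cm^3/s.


Formula: t_fill = V_mold / Q_flow
t = 3507 cm^3 / 357 cm^3/s = 9.8235 s

Answer: 9.8235 s


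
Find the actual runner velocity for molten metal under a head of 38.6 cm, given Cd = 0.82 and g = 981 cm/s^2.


Formula: v = Cd * sqrt(2 * g * h)  (Torricelli with discharge coefficient)
2*g*h = 2 * 981 * 38.6 = 75733.2 cm^2/s^2
sqrt(75733.2) = 275.19666 cm/s
v = 0.82 * 275.19666 = 225.6613 cm/s

Final answer: 225.6613 cm/s


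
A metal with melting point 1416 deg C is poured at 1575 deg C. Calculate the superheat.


Formula: Superheat = T_pour - T_melt
Superheat = 1575 - 1416 = 159 deg C

159 deg C


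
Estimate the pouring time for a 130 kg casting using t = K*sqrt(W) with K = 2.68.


Formula: t = K * sqrt(W)
sqrt(W) = sqrt(130) = 11.40175
t = 2.68 * 11.40175 = 30.5567 s

Answer: 30.5567 s


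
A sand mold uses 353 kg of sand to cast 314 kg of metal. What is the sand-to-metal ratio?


Formula: Sand-to-Metal Ratio = W_sand / W_metal
Ratio = 353 kg / 314 kg = 1.1242

Final answer: 1.1242


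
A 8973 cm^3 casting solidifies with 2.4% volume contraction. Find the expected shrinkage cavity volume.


Formula: V_shrink = V_casting * shrinkage_pct / 100
V_shrink = 8973 cm^3 * 2.4 / 100 = 215.3520 cm^3

Answer: 215.3520 cm^3


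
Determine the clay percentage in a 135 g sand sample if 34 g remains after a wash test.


Formula: Clay% = (W_total - W_washed) / W_total * 100
Clay mass = 135 - 34 = 101 g
Clay% = 101 / 135 * 100 = 74.8148%

74.8148%


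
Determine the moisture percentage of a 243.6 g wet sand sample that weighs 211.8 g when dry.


Formula: MC = (W_wet - W_dry) / W_wet * 100
Water mass = 243.6 - 211.8 = 31.8 g
MC = 31.8 / 243.6 * 100 = 13.0542%

13.0542%


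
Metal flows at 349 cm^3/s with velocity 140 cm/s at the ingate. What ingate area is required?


Formula: A_ingate = Q / v  (continuity equation)
A = 349 cm^3/s / 140 cm/s = 2.4929 cm^2

2.4929 cm^2


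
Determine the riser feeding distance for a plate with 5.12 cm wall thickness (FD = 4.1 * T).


Formula: FD = 4.1 * T  (riser feeding-distance rule)
FD = 4.1 * 5.12 cm = 20.9920 cm

20.9920 cm


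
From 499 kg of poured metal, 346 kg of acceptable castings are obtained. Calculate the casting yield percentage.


Formula: Casting Yield = (W_good / W_total) * 100
Yield = (346 kg / 499 kg) * 100 = 69.3387%

Final answer: 69.3387%


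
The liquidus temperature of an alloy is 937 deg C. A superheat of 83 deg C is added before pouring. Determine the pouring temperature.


Formula: T_pour = T_melt + Superheat
T_pour = 937 + 83 = 1020 deg C

1020 deg C


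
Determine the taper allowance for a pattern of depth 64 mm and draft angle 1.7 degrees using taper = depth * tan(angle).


Formula: taper = depth * tan(draft_angle)
tan(1.7 deg) = 0.0296793
taper = 64 mm * 0.0296793 = 1.8995 mm

1.8995 mm


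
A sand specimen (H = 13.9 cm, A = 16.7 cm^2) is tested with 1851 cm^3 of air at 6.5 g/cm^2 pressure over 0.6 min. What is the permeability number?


Formula: Permeability Number P = (V * H) / (p * A * t)
Numerator: V * H = 1851 * 13.9 = 25728.9
Denominator: p * A * t = 6.5 * 16.7 * 0.6 = 65.13
P = 25728.9 / 65.13 = 395.0392

395.0392


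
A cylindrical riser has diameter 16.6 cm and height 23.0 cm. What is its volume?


Formula: V = pi * (D/2)^2 * H  (cylinder volume)
Radius = D/2 = 16.6/2 = 8.3 cm
V = pi * 8.3^2 * 23.0 = 4977.7593 cm^3

4977.7593 cm^3


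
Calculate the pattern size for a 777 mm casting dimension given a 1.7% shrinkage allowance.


Formula: L_pattern = L_casting * (1 + shrinkage_rate/100)
Shrinkage factor = 1 + 1.7/100 = 1.017
L_pattern = 777 mm * 1.017 = 790.2090 mm


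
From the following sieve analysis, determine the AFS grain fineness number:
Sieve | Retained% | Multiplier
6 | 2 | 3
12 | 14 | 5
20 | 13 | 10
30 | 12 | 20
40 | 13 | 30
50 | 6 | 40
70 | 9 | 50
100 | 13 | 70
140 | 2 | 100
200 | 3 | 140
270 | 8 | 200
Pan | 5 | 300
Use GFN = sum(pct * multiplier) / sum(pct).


Formula: GFN = sum(pct * multiplier) / sum(pct)
sum(pct * multiplier) = 6156
sum(pct) = 100
GFN = 6156 / 100 = 61.56

Answer: 61.56


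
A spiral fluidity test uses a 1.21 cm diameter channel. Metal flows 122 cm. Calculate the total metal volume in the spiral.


Formula: V = pi * (d/2)^2 * L  (cylinder volume)
Radius = 1.21/2 = 0.605 cm
V = pi * 0.605^2 * 122 = 140.2880 cm^3


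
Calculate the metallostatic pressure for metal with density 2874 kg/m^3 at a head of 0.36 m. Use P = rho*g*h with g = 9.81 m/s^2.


Formula: P = rho * g * h
rho * g = 2874 * 9.81 = 28193.94 N/m^3
P = 28193.94 * 0.36 = 10149.8184 Pa


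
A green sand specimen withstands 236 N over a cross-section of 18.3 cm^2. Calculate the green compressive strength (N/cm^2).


Formula: Compressive Strength = Force / Area
Strength = 236 N / 18.3 cm^2 = 12.8962 N/cm^2

Answer: 12.8962 N/cm^2


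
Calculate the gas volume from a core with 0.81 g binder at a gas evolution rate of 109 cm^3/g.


Formula: V_gas = W_binder * gas_evolution_rate
V = 0.81 g * 109 cm^3/g = 88.2900 cm^3

88.2900 cm^3


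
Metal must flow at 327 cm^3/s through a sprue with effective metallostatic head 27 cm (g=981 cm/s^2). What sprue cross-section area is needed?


Formula: v = sqrt(2*g*h), A = Q/v
Velocity: v = sqrt(2 * 981 * 27) = sqrt(52974) = 230.1608 cm/s
Sprue area: A = Q / v = 327 / 230.1608 = 1.4207 cm^2

Final answer: 1.4207 cm^2


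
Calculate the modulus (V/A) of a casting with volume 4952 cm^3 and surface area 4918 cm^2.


Formula: Casting Modulus M = V / A
M = 4952 cm^3 / 4918 cm^2 = 1.0069 cm

Final answer: 1.0069 cm


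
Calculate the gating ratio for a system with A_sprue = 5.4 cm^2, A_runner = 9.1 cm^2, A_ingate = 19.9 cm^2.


Sprue:Runner:Ingate = 1 : 9.1/5.4 : 19.9/5.4 = 1:1.69:3.69

Answer: 1:1.69:3.69


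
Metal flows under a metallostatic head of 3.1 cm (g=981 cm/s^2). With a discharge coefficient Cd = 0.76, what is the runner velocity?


Formula: v = Cd * sqrt(2 * g * h)  (Torricelli with discharge coefficient)
2*g*h = 2 * 981 * 3.1 = 6082.2 cm^2/s^2
sqrt(6082.2) = 77.98846 cm/s
v = 0.76 * 77.98846 = 59.2712 cm/s


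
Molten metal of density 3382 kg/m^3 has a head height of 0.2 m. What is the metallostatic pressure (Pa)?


Formula: P = rho * g * h
rho * g = 3382 * 9.81 = 33177.42 N/m^3
P = 33177.42 * 0.2 = 6635.4840 Pa

Answer: 6635.4840 Pa


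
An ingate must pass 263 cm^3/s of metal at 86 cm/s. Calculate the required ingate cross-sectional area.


Formula: A_ingate = Q / v  (continuity equation)
A = 263 cm^3/s / 86 cm/s = 3.0581 cm^2

Final answer: 3.0581 cm^2


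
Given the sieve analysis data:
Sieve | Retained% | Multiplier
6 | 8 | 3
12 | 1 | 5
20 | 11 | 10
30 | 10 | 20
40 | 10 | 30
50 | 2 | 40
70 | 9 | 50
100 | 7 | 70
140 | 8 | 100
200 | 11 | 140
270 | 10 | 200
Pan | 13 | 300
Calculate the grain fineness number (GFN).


Formula: GFN = sum(pct * multiplier) / sum(pct)
sum(pct * multiplier) = 9899
sum(pct) = 100
GFN = 9899 / 100 = 98.99


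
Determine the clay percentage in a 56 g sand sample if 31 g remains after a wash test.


Formula: Clay% = (W_total - W_washed) / W_total * 100
Clay mass = 56 - 31 = 25 g
Clay% = 25 / 56 * 100 = 44.6429%


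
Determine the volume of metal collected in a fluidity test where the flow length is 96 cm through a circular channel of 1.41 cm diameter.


Formula: V = pi * (d/2)^2 * L  (cylinder volume)
Radius = 1.41/2 = 0.705 cm
V = pi * 0.705^2 * 96 = 149.8992 cm^3

Final answer: 149.8992 cm^3


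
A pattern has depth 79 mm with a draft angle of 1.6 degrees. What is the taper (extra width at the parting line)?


Formula: taper = depth * tan(draft_angle)
tan(1.6 deg) = 0.0279325
taper = 79 mm * 0.0279325 = 2.2067 mm


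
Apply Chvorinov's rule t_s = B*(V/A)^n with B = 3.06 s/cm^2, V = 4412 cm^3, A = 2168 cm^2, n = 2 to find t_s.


Formula: t_s = B * (V/A)^n  (Chvorinov's rule, n=2)
Modulus M = V/A = 4412/2168 = 2.035055 cm
M^2 = 2.035055^2 = 4.141449 cm^2
t_s = 3.06 * 4.141449 = 12.6728 s

12.6728 s


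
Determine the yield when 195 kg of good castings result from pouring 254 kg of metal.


Formula: Casting Yield = (W_good / W_total) * 100
Yield = (195 kg / 254 kg) * 100 = 76.7717%

Final answer: 76.7717%


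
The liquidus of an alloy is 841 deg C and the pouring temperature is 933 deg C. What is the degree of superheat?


Formula: Superheat = T_pour - T_melt
Superheat = 933 - 841 = 92 deg C

Final answer: 92 deg C


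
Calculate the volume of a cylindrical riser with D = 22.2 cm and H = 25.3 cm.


Formula: V = pi * (D/2)^2 * H  (cylinder volume)
Radius = D/2 = 22.2/2 = 11.1 cm
V = pi * 11.1^2 * 25.3 = 9793.0135 cm^3

Answer: 9793.0135 cm^3


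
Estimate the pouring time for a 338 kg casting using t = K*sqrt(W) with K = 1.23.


Formula: t = K * sqrt(W)
sqrt(W) = sqrt(338) = 18.38478
t = 1.23 * 18.38478 = 22.6133 s

Answer: 22.6133 s


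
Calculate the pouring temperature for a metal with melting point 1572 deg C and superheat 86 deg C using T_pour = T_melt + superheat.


Formula: T_pour = T_melt + Superheat
T_pour = 1572 + 86 = 1658 deg C

Answer: 1658 deg C


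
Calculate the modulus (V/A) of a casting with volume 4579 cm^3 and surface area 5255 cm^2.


Formula: Casting Modulus M = V / A
M = 4579 cm^3 / 5255 cm^2 = 0.8714 cm

Final answer: 0.8714 cm


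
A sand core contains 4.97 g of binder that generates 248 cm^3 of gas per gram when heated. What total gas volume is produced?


Formula: V_gas = W_binder * gas_evolution_rate
V = 4.97 g * 248 cm^3/g = 1232.5600 cm^3


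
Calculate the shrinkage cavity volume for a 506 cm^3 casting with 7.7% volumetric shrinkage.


Formula: V_shrink = V_casting * shrinkage_pct / 100
V_shrink = 506 cm^3 * 7.7 / 100 = 38.9620 cm^3


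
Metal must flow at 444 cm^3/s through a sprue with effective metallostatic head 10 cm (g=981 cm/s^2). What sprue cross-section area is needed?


Formula: v = sqrt(2*g*h), A = Q/v
Velocity: v = sqrt(2 * 981 * 10) = sqrt(19620) = 140.0714 cm/s
Sprue area: A = Q / v = 444 / 140.0714 = 3.1698 cm^2

Answer: 3.1698 cm^2


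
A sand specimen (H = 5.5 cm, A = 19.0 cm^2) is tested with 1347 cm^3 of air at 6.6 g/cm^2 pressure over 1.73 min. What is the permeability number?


Formula: Permeability Number P = (V * H) / (p * A * t)
Numerator: V * H = 1347 * 5.5 = 7408.5
Denominator: p * A * t = 6.6 * 19.0 * 1.73 = 216.942
P = 7408.5 / 216.942 = 34.1497

Answer: 34.1497


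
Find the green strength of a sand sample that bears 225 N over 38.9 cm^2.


Formula: Compressive Strength = Force / Area
Strength = 225 N / 38.9 cm^2 = 5.7841 N/cm^2

Final answer: 5.7841 N/cm^2


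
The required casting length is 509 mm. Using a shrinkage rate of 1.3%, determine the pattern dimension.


Formula: L_pattern = L_casting * (1 + shrinkage_rate/100)
Shrinkage factor = 1 + 1.3/100 = 1.013
L_pattern = 509 mm * 1.013 = 515.6170 mm

Final answer: 515.6170 mm


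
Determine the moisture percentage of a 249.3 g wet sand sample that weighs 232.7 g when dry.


Formula: MC = (W_wet - W_dry) / W_wet * 100
Water mass = 249.3 - 232.7 = 16.6 g
MC = 16.6 / 249.3 * 100 = 6.6586%


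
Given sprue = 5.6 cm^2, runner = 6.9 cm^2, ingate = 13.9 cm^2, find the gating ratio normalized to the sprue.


Sprue:Runner:Ingate = 1 : 6.9/5.6 : 13.9/5.6 = 1:1.23:2.48

1:1.23:2.48


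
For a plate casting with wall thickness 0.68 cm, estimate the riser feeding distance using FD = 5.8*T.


Formula: FD = 5.8 * T  (riser feeding-distance rule)
FD = 5.8 * 0.68 cm = 3.9440 cm

Answer: 3.9440 cm


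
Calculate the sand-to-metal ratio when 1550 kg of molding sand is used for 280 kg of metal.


Formula: Sand-to-Metal Ratio = W_sand / W_metal
Ratio = 1550 kg / 280 kg = 5.5357

5.5357


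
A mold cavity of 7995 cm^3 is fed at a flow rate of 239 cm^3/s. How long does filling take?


Formula: t_fill = V_mold / Q_flow
t = 7995 cm^3 / 239 cm^3/s = 33.4519 s


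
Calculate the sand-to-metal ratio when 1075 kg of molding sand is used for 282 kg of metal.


Formula: Sand-to-Metal Ratio = W_sand / W_metal
Ratio = 1075 kg / 282 kg = 3.8121

Final answer: 3.8121


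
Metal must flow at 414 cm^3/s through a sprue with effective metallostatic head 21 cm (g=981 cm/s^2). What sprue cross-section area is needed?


Formula: v = sqrt(2*g*h), A = Q/v
Velocity: v = sqrt(2 * 981 * 21) = sqrt(41202) = 202.9828 cm/s
Sprue area: A = Q / v = 414 / 202.9828 = 2.0396 cm^2


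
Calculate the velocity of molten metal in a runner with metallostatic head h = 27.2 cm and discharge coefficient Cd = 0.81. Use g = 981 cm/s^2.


Formula: v = Cd * sqrt(2 * g * h)  (Torricelli with discharge coefficient)
2*g*h = 2 * 981 * 27.2 = 53366.4 cm^2/s^2
sqrt(53366.4) = 231.01169 cm/s
v = 0.81 * 231.01169 = 187.1195 cm/s

187.1195 cm/s


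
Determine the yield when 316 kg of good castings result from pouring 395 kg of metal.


Formula: Casting Yield = (W_good / W_total) * 100
Yield = (316 kg / 395 kg) * 100 = 80.0000%

Answer: 80.0000%


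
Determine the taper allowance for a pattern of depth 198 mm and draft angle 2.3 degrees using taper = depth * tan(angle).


Formula: taper = depth * tan(draft_angle)
tan(2.3 deg) = 0.0401641
taper = 198 mm * 0.0401641 = 7.9525 mm

Final answer: 7.9525 mm


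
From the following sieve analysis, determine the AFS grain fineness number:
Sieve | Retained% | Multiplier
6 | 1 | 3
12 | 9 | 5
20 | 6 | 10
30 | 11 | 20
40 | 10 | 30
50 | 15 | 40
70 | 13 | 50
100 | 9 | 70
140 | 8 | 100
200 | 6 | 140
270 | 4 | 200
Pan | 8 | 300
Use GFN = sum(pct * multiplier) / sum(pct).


Formula: GFN = sum(pct * multiplier) / sum(pct)
sum(pct * multiplier) = 7348
sum(pct) = 100
GFN = 7348 / 100 = 73.48

Answer: 73.48


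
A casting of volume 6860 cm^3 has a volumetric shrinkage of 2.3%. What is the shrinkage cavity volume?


Formula: V_shrink = V_casting * shrinkage_pct / 100
V_shrink = 6860 cm^3 * 2.3 / 100 = 157.7800 cm^3

Final answer: 157.7800 cm^3


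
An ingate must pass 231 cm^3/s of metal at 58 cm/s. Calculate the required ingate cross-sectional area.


Formula: A_ingate = Q / v  (continuity equation)
A = 231 cm^3/s / 58 cm/s = 3.9828 cm^2


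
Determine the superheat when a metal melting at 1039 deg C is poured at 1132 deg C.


Formula: Superheat = T_pour - T_melt
Superheat = 1132 - 1039 = 93 deg C

Final answer: 93 deg C


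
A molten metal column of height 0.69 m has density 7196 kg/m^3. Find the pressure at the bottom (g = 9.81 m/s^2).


Formula: P = rho * g * h
rho * g = 7196 * 9.81 = 70592.76 N/m^3
P = 70592.76 * 0.69 = 48709.0044 Pa

Answer: 48709.0044 Pa


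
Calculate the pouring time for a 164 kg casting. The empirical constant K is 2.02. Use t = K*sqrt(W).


Formula: t = K * sqrt(W)
sqrt(W) = sqrt(164) = 12.80625
t = 2.02 * 12.80625 = 25.8686 s

Final answer: 25.8686 s


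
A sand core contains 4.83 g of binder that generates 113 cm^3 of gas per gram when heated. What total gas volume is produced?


Formula: V_gas = W_binder * gas_evolution_rate
V = 4.83 g * 113 cm^3/g = 545.7900 cm^3

Answer: 545.7900 cm^3


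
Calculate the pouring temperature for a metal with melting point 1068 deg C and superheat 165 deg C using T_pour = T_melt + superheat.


Formula: T_pour = T_melt + Superheat
T_pour = 1068 + 165 = 1233 deg C


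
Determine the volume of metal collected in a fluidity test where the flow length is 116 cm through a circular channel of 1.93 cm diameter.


Formula: V = pi * (d/2)^2 * L  (cylinder volume)
Radius = 1.93/2 = 0.965 cm
V = pi * 0.965^2 * 116 = 339.3614 cm^3


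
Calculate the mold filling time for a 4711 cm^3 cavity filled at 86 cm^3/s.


Formula: t_fill = V_mold / Q_flow
t = 4711 cm^3 / 86 cm^3/s = 54.7791 s

Answer: 54.7791 s


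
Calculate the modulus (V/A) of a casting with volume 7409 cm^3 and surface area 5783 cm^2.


Formula: Casting Modulus M = V / A
M = 7409 cm^3 / 5783 cm^2 = 1.2812 cm

1.2812 cm


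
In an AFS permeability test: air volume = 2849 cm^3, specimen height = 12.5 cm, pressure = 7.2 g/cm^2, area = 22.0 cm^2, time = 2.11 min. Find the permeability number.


Formula: Permeability Number P = (V * H) / (p * A * t)
Numerator: V * H = 2849 * 12.5 = 35612.5
Denominator: p * A * t = 7.2 * 22.0 * 2.11 = 334.224
P = 35612.5 / 334.224 = 106.5528


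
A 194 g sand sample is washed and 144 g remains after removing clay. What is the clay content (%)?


Formula: Clay% = (W_total - W_washed) / W_total * 100
Clay mass = 194 - 144 = 50 g
Clay% = 50 / 194 * 100 = 25.7732%

Final answer: 25.7732%


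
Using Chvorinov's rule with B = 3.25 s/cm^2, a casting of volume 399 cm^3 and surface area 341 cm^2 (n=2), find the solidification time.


Formula: t_s = B * (V/A)^n  (Chvorinov's rule, n=2)
Modulus M = V/A = 399/341 = 1.170088 cm
M^2 = 1.170088^2 = 1.369106 cm^2
t_s = 3.25 * 1.369106 = 4.4496 s

4.4496 s


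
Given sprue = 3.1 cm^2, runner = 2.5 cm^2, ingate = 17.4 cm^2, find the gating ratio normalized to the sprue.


Sprue:Runner:Ingate = 1 : 2.5/3.1 : 17.4/3.1 = 1:0.81:5.61

1:0.81:5.61


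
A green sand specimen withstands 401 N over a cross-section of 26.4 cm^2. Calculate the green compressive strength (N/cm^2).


Formula: Compressive Strength = Force / Area
Strength = 401 N / 26.4 cm^2 = 15.1894 N/cm^2

15.1894 N/cm^2


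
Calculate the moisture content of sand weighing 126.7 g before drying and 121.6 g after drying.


Formula: MC = (W_wet - W_dry) / W_wet * 100
Water mass = 126.7 - 121.6 = 5.1 g
MC = 5.1 / 126.7 * 100 = 4.0253%

4.0253%


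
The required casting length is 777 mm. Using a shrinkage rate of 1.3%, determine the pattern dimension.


Formula: L_pattern = L_casting * (1 + shrinkage_rate/100)
Shrinkage factor = 1 + 1.3/100 = 1.013
L_pattern = 777 mm * 1.013 = 787.1010 mm


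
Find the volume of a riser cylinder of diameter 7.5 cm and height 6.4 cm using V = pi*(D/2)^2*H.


Formula: V = pi * (D/2)^2 * H  (cylinder volume)
Radius = D/2 = 7.5/2 = 3.75 cm
V = pi * 3.75^2 * 6.4 = 282.7433 cm^3

282.7433 cm^3


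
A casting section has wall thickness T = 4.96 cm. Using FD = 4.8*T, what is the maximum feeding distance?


Formula: FD = 4.8 * T  (riser feeding-distance rule)
FD = 4.8 * 4.96 cm = 23.8080 cm


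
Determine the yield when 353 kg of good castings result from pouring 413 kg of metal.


Formula: Casting Yield = (W_good / W_total) * 100
Yield = (353 kg / 413 kg) * 100 = 85.4722%

85.4722%


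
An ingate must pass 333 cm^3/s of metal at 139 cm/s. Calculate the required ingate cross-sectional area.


Formula: A_ingate = Q / v  (continuity equation)
A = 333 cm^3/s / 139 cm/s = 2.3957 cm^2

2.3957 cm^2


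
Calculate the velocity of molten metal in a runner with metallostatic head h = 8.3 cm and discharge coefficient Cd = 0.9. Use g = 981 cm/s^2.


Formula: v = Cd * sqrt(2 * g * h)  (Torricelli with discharge coefficient)
2*g*h = 2 * 981 * 8.3 = 16284.6 cm^2/s^2
sqrt(16284.6) = 127.61113 cm/s
v = 0.9 * 127.61113 = 114.8500 cm/s

114.8500 cm/s


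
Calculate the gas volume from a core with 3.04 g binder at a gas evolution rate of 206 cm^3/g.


Formula: V_gas = W_binder * gas_evolution_rate
V = 3.04 g * 206 cm^3/g = 626.2400 cm^3

Answer: 626.2400 cm^3


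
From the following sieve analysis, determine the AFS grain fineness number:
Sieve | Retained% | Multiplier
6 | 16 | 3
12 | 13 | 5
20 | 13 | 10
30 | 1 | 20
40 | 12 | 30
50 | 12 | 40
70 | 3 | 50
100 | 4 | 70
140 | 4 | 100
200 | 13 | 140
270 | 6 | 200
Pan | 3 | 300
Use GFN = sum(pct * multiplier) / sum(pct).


Formula: GFN = sum(pct * multiplier) / sum(pct)
sum(pct * multiplier) = 5853
sum(pct) = 100
GFN = 5853 / 100 = 58.53

58.53
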